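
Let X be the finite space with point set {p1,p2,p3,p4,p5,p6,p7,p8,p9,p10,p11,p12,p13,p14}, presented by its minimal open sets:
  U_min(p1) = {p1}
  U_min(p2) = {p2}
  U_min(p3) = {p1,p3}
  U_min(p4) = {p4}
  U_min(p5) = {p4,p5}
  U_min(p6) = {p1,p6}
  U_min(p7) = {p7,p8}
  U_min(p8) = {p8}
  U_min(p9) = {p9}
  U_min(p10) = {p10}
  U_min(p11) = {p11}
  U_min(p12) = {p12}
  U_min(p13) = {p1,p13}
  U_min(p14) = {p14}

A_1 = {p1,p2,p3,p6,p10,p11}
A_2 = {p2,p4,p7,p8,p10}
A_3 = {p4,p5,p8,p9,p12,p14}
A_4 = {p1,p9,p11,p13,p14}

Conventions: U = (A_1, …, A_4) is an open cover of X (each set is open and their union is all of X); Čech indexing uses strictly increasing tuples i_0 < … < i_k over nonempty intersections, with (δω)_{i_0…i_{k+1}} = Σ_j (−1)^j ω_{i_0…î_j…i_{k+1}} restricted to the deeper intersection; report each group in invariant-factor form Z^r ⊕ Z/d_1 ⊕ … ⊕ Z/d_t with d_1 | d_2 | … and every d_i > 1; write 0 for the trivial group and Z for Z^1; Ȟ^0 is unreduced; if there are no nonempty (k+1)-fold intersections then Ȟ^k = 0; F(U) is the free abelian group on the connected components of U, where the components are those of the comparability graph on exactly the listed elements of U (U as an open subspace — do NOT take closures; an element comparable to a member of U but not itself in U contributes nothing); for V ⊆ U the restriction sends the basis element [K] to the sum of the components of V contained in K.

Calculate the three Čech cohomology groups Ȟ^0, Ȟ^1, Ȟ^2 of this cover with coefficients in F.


cover nerve:
  A12={p2,p10} A14={p1,p11} A23={p4,p8} A34={p9,p14}
components per intersection:
  A1: {p1,p3,p6} {p2} {p10} {p11}
  A2: {p2} {p4} {p7,p8} {p10}
  A3: {p4,p5} {p8} {p9} {p12} {p14}
  A4: {p1,p13} {p9} {p11} {p14}
  A12: {p2} {p10}
  A14: {p1} {p11}
  A23: {p4} {p8}
  A34: {p9} {p14}
C dims 17,8; δ0: rk 8, SNF 1^8
Ȟ^0: (17−8)−0=9 ⇒ Z^9
Ȟ^1: (8−0)−8=0 ⇒ 0
Ȟ^2: (0−0)−0=0 ⇒ 0

Ȟ^0(U;F) ≅ Z^9; Ȟ^1(U;F) ≅ 0; Ȟ^2(U;F) ≅ 0


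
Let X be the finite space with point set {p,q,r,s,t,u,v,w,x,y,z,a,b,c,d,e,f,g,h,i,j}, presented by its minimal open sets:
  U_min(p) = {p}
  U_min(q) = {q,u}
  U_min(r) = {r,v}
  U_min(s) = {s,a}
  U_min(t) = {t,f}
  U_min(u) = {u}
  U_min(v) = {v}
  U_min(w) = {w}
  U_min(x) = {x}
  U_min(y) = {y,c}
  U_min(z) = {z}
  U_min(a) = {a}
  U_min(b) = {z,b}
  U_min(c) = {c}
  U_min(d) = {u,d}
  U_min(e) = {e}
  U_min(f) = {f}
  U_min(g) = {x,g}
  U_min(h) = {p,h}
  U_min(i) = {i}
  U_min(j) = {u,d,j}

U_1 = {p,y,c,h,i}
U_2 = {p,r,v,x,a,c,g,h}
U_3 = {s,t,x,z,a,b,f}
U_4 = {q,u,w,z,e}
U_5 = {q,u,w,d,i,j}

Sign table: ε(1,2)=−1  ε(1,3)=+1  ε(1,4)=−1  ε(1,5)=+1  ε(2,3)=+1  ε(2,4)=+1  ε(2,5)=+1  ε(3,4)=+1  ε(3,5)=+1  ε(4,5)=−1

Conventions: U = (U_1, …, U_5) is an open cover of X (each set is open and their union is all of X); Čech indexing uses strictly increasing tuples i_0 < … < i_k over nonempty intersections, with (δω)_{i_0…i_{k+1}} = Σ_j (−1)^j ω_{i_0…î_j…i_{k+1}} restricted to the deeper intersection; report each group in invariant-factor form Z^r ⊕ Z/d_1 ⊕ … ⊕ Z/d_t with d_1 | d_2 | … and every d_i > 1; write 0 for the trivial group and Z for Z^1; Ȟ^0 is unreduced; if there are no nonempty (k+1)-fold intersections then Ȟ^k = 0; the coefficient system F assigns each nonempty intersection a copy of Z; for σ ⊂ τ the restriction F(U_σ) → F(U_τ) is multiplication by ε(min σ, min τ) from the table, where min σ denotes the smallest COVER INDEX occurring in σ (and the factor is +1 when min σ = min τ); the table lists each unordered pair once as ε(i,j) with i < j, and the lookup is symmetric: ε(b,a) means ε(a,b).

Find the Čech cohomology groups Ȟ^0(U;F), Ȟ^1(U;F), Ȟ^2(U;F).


Ȟ^0(U;F) ≅ Z, Ȟ^1(U;F) ≅ Z, Ȟ^2(U;F) ≅ 0

nerve simplices:
  U12={p,c,h} U15={i} U23={x,a} U34={z} U45={q,u,w}
C dims 5,5; δ0: rk 4, SNF 1^4
degree 0: 5−4−0 = 1 → Ȟ^0 ≅ Z
degree 1: 5−0−4 = 1 → Ȟ^1 ≅ Z
degree 2: 0−0−0 = 0 → Ȟ^2 ≅ 0


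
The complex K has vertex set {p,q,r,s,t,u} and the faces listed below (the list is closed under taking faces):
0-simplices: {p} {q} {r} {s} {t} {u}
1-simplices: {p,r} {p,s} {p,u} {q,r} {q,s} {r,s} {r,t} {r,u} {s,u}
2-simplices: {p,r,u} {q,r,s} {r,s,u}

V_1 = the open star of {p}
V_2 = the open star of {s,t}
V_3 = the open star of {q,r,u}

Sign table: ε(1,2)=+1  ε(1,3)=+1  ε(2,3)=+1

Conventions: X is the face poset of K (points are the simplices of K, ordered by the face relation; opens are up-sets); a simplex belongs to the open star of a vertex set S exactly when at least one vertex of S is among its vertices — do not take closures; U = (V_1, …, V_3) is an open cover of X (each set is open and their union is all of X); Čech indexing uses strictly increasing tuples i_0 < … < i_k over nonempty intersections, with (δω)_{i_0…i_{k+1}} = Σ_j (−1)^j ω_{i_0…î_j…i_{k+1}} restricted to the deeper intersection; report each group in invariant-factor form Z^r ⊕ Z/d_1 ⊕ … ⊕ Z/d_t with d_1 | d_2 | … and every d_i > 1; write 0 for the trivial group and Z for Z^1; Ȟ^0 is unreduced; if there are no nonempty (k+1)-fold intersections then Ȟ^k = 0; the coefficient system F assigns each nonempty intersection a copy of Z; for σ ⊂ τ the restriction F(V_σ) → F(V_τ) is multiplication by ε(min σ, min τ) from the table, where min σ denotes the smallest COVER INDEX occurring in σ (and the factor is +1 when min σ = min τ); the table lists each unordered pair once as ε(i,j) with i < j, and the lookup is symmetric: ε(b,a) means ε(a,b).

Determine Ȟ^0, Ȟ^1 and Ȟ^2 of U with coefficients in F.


nonempty overlaps:
  V1={{p},{p,r},{p,s},{p,u},{p,r,u}} V2={{s},{t},{p,s},{q,s},{r,s},{r,t},{s,u},{q,r,s},{r,s,u}} V3={{q},{r},{u},{p,r},{p,u},{q,r},{q,s},{r,s},{r,t},{r,u},{s,u},{p,r,u},{q,r,s},{r,s,u}}
  V12={{p,s}} V13={{p,r},{p,u},{p,r,u}} V23={{q,s},{r,s},{r,t},{s,u},{q,r,s},{r,s,u}}
C dims 3,3; δ0: rk 2, SNF 1^2
degree 0: 3−2−0 = 1 → Ȟ^0 ≅ Z
degree 1: 3−0−2 = 1 → Ȟ^1 ≅ Z
degree 2: 0−0−0 = 0 → Ȟ^2 ≅ 0

Ȟ^0(U;F) ≅ Z,  Ȟ^1(U;F) ≅ Z,  Ȟ^2(U;F) ≅ 0


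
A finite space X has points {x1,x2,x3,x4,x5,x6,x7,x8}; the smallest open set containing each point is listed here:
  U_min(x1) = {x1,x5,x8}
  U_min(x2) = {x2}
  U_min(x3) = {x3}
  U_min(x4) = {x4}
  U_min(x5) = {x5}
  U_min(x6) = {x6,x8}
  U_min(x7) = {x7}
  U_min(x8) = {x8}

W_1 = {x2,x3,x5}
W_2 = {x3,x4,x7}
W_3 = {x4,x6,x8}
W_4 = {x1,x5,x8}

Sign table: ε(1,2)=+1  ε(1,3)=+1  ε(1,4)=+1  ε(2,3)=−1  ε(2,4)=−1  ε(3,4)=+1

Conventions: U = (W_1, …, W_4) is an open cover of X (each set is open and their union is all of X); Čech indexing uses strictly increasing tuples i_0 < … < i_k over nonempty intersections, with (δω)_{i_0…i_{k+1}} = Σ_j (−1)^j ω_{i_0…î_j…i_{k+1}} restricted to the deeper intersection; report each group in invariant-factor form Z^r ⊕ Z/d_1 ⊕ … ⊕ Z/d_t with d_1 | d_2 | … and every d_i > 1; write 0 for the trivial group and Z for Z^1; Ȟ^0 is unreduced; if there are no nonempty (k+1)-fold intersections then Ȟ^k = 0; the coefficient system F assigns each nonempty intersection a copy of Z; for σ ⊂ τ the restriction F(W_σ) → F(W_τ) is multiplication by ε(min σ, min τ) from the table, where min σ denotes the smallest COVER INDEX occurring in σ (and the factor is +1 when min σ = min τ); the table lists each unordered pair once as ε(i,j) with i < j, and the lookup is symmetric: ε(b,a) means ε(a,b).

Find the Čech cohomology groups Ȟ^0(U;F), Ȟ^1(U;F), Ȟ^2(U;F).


nerve simplices:
  W12={x3} W14={x5} W23={x4} W34={x8}
C dims 4,4; δ0: rk 4, SNF 1^3·2
degree 0: 4−4−0 = 0 → Ȟ^0 ≅ 0
degree 1: 4−0−4 = 0 plus torsion [2] → Ȟ^1 ≅ Z/2
degree 2: 0−0−0 = 0 → Ȟ^2 ≅ 0

Ȟ^0(U;F) ≅ 0, Ȟ^1(U;F) ≅ Z/2, Ȟ^2(U;F) ≅ 0


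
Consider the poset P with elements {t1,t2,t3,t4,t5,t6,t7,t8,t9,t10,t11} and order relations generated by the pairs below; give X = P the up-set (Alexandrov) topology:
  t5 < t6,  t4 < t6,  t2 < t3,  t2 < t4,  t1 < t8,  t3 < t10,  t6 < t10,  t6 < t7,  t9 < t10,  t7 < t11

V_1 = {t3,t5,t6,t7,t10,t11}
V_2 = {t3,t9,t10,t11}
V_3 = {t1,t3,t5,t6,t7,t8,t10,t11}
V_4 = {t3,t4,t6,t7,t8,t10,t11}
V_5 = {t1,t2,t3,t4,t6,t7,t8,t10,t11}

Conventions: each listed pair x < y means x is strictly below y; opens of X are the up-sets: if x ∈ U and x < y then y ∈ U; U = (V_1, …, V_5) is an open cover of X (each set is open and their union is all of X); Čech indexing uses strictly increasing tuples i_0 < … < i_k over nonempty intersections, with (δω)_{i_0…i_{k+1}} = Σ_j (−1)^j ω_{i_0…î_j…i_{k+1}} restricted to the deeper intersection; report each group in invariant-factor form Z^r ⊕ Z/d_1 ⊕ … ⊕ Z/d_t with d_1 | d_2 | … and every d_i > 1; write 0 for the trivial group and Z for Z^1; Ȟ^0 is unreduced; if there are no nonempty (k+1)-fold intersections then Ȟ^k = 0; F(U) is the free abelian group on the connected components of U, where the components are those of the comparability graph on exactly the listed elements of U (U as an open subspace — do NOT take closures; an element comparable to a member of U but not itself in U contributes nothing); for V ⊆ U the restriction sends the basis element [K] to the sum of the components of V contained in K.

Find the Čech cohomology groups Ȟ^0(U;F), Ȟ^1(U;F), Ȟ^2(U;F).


intersection data:
  V12={t3,t10,t11} V13={t3,t5,t6,t7,t10,t11} V14={t3,t6,t7,t10,t11} V15={t3,t6,t7,t10,t11} V23={t3,t10,t11} V24={t3,t10,t11} V25={t3,t10,t11} V34={t3,t6,t7,t8,t10,t11} V35={t1,t3,t6,t7,t8,t10,t11} V45={t3,t4,t6,t7,t8,t10,t11}
  V123={t3,t10,t11} V124={t3,t10,t11} V125={t3,t10,t11} V134={t3,t6,t7,t10,t11} V135={t3,t6,t7,t10,t11} V145={t3,t6,t7,t10,t11} V234={t3,t10,t11} V235={t3,t10,t11} V245={t3,t10,t11} V345={t3,t6,t7,t8,t10,t11}
  V1234={t3,t10,t11} V1235={t3,t10,t11} V1245={t3,t10,t11} V1345={t3,t6,t7,t10,t11} V2345={t3,t10,t11}
  V12345={t3,t10,t11}
components per intersection:
  V1: {t3,t5,t6,t7,t10,t11}
  V2: {t3,t9,t10} {t11}
  V3: {t1,t8} {t3,t5,t6,t7,t10,t11}
  V4: {t3,t4,t6,t7,t10,t11} {t8}
  V5: {t1,t8} {t2,t3,t4,t6,t7,t10,t11}
  V12: {t3,t10} {t11}
  V13: {t3,t5,t6,t7,t10,t11}
  V14: {t3,t6,t7,t10,t11}
  V15: {t3,t6,t7,t10,t11}
  V23: {t3,t10} {t11}
  V24: {t3,t10} {t11}
  V25: {t3,t10} {t11}
  V34: {t3,t6,t7,t10,t11} {t8}
  V35: {t1,t8} {t3,t6,t7,t10,t11}
  V45: {t3,t4,t6,t7,t10,t11} {t8}
  V123: {t3,t10} {t11}
  V124: {t3,t10} {t11}
  V125: {t3,t10} {t11}
  V134: {t3,t6,t7,t10,t11}
  V135: {t3,t6,t7,t10,t11}
  V145: {t3,t6,t7,t10,t11}
  V234: {t3,t10} {t11}
  V235: {t3,t10} {t11}
  V245: {t3,t10} {t11}
  V345: {t3,t6,t7,t10,t11} {t8}
  V1234: {t3,t10} {t11}
  V1235: {t3,t10} {t11}
  V1245: {t3,t10} {t11}
  V1345: {t3,t6,t7,t10,t11}
  V2345: {t3,t10} {t11}
  V12345: {t3,t10} {t11}
C dims 9,17,17,9; δ0: rk 7, SNF 1^7; δ1: rk 10, SNF 1^10; δ2: rk 7, SNF 1^7
Ȟ^0 = (9 − 7) − 0 = 2, so Ȟ^0 ≅ Z^2
Ȟ^1 = (17 − 10) − 7 = 0, so Ȟ^1 ≅ 0
Ȟ^2 = (17 − 7) − 10 = 0, so Ȟ^2 ≅ 0

Ȟ^0 ≅ Z^2; Ȟ^1 ≅ 0; Ȟ^2 ≅ 0


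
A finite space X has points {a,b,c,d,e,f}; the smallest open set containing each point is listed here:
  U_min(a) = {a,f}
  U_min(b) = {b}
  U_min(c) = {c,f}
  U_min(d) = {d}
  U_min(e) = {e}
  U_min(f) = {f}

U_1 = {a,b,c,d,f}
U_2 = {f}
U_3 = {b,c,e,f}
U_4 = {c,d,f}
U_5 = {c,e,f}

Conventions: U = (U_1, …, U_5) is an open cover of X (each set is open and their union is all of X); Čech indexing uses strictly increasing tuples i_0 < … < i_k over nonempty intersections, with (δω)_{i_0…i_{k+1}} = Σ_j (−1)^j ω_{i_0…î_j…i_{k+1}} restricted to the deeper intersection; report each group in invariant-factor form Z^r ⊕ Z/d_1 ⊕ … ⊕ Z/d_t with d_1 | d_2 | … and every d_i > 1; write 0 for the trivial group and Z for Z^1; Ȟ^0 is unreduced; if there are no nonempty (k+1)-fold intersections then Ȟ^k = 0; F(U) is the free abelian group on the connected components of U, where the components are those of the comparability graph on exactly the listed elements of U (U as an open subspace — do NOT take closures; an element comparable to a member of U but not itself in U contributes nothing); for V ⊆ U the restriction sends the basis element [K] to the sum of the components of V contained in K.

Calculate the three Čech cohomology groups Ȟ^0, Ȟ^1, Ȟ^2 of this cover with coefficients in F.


Ȟ^0 = Z^4, Ȟ^1 = 0 and Ȟ^2 = 0

nonempty overlaps:
  U12={f} U13={b,c,f} U14={c,d,f} U15={c,f} U23={f} U24={f} U25={f} U34={c,f} U35={c,e,f} U45={c,f}
  U123={f} U124={f} U125={f} U134={c,f} U135={c,f} U145={c,f} U234={f} U235={f} U245={f} U345={c,f}
  U1234={f} U1235={f} U1245={f} U1345={c,f} U2345={f}
  U12345={f}
components per intersection:
  U1: {a,c,f} {b} {d}
  U2: {f}
  U3: {b} {c,f} {e}
  U4: {c,f} {d}
  U5: {c,f} {e}
  U12: {f}
  U13: {b} {c,f}
  U14: {c,f} {d}
  U15: {c,f}
  U23: {f}
  U24: {f}
  U25: {f}
  U34: {c,f}
  U35: {c,f} {e}
  U45: {c,f}
  U123: {f}
  U124: {f}
  U125: {f}
  U134: {c,f}
  U135: {c,f}
  U145: {c,f}
  U234: {f}
  U235: {f}
  U245: {f}
  U345: {c,f}
  U1234: {f}
  U1235: {f}
  U1245: {f}
  U1345: {c,f}
  U2345: {f}
  U12345: {f}
C dims 11,13,10,5; δ0: rk 7, SNF 1^7; δ1: rk 6, SNF 1^6; δ2: rk 4, SNF 1^4
degree 0: 11−7−0 = 4 → Ȟ^0 ≅ Z^4
degree 1: 13−6−7 = 0 → Ȟ^1 ≅ 0
degree 2: 10−4−6 = 0 → Ȟ^2 ≅ 0


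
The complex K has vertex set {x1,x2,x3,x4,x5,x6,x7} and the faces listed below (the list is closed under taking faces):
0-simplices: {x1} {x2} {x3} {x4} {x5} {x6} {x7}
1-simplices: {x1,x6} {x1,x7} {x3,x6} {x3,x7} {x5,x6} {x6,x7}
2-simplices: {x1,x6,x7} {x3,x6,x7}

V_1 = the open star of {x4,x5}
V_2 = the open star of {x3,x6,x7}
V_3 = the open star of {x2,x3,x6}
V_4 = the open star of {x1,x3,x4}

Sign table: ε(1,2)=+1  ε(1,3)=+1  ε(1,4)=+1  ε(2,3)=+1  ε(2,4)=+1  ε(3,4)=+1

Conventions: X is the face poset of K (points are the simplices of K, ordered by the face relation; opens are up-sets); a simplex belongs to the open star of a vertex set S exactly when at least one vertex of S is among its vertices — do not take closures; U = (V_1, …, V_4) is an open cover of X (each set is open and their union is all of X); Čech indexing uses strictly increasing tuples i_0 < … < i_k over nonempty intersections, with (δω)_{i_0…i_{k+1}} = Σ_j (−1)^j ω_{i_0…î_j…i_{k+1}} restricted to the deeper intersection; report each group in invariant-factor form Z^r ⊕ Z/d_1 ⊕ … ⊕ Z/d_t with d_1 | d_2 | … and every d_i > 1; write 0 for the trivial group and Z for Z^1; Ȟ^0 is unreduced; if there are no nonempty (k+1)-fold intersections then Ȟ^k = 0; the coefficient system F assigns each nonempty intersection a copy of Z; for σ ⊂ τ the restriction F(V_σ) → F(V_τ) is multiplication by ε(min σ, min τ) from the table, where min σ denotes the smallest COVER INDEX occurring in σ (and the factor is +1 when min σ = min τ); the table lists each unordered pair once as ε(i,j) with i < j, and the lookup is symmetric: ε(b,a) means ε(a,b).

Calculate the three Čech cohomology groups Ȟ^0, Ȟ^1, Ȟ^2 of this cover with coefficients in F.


Ȟ^0 ≅ Z, Ȟ^1 ≅ Z, Ȟ^2 ≅ 0

nonempty overlaps:
  V1={{x4},{x5},{x5,x6}} V2={{x3},{x6},{x7},{x1,x6},{x1,x7},{x3,x6},{x3,x7},{x5,x6},{x6,x7},{x1,x6,x7},{x3,x6,x7}} V3={{x2},{x3},{x6},{x1,x6},{x3,x6},{x3,x7},{x5,x6},{x6,x7},{x1,x6,x7},{x3,x6,x7}} V4={{x1},{x3},{x4},{x1,x6},{x1,x7},{x3,x6},{x3,x7},{x1,x6,x7},{x3,x6,x7}}
  V12={{x5,x6}} V13={{x5,x6}} V14={{x4}} V23={{x3},{x6},{x1,x6},{x3,x6},{x3,x7},{x5,x6},{x6,x7},{x1,x6,x7},{x3,x6,x7}} V24={{x3},{x1,x6},{x1,x7},{x3,x6},{x3,x7},{x1,x6,x7},{x3,x6,x7}} V34={{x3},{x1,x6},{x3,x6},{x3,x7},{x1,x6,x7},{x3,x6,x7}}
  V123={{x5,x6}} V234={{x3},{x1,x6},{x3,x6},{x3,x7},{x1,x6,x7},{x3,x6,x7}}
C dims 4,6,2; δ0: rk 3, SNF 1^3; δ1: rk 2, SNF 1^2
degree 0: 4−3−0 = 1 → Ȟ^0 ≅ Z
degree 1: 6−2−3 = 1 → Ȟ^1 ≅ Z
degree 2: 2−0−2 = 0 → Ȟ^2 ≅ 0


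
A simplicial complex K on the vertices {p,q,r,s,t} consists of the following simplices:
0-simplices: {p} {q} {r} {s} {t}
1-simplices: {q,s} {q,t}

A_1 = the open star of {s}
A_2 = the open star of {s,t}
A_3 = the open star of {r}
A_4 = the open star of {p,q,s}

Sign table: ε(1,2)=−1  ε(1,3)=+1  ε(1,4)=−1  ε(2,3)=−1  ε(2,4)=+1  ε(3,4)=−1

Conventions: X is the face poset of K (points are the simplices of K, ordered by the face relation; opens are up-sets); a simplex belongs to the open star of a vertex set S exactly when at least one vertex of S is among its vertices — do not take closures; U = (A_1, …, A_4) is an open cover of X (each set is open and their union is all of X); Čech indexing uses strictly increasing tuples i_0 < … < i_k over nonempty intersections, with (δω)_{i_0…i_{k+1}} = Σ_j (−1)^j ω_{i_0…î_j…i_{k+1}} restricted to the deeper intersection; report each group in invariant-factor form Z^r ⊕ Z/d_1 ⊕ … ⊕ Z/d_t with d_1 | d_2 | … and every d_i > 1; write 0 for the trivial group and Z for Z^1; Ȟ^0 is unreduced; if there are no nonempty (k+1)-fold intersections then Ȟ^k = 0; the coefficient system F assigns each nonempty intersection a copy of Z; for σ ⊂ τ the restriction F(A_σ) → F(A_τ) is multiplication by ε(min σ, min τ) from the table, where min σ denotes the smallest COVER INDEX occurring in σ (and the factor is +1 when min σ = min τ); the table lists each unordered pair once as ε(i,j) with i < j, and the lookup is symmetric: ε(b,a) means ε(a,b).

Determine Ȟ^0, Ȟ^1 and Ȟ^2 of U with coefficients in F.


Ȟ^0 = Z^2; Ȟ^1 = 0; Ȟ^2 = 0

nerve simplices:
  A1={{s},{q,s}} A2={{s},{t},{q,s},{q,t}} A3={{r}} A4={{p},{q},{s},{q,s},{q,t}}
  A12={{s},{q,s}} A14={{s},{q,s}} A24={{s},{q,s},{q,t}}
  A124={{s},{q,s}}
C dims 4,3,1; δ0: rk 2, SNF 1^2; δ1: rk 1, SNF 1^1
degree 0: 4−2−0 = 2 → Ȟ^0 ≅ Z^2
degree 1: 3−1−2 = 0 → Ȟ^1 ≅ 0
degree 2: 1−0−1 = 0 → Ȟ^2 ≅ 0


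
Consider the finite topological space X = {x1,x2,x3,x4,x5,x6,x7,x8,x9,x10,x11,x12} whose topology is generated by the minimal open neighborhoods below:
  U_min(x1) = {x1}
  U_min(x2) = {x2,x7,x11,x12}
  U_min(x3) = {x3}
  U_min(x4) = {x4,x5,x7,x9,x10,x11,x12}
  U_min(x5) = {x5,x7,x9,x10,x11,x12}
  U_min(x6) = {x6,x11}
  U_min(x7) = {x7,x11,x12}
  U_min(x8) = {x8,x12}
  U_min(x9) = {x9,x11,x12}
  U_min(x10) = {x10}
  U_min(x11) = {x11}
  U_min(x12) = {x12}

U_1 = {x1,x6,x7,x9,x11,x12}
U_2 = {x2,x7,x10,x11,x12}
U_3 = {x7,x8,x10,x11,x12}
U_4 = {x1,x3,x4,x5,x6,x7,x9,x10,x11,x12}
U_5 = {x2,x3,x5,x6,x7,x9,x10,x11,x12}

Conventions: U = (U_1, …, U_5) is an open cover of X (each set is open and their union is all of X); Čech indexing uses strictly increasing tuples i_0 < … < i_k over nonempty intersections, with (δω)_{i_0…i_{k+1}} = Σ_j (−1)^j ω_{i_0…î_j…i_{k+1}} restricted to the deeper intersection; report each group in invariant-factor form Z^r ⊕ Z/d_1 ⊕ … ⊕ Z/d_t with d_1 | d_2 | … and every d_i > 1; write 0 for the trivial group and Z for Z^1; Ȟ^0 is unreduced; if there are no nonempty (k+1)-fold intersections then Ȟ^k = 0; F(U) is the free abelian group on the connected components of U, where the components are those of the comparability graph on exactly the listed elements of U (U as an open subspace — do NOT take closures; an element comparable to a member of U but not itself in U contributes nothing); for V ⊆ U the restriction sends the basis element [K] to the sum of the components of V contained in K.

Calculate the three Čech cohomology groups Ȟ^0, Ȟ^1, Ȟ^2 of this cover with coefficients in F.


nonempty intersections:
  U12={x7,x11,x12} U13={x7,x11,x12} U14={x1,x6,x7,x9,x11,x12} U15={x6,x7,x9,x11,x12} U23={x7,x10,x11,x12} U24={x7,x10,x11,x12} U25={x2,x7,x10,x11,x12} U34={x7,x10,x11,x12} U35={x7,x10,x11,x12} U45={x3,x5,x6,x7,x9,x10,x11,x12}
  U123={x7,x11,x12} U124={x7,x11,x12} U125={x7,x11,x12} U134={x7,x11,x12} U135={x7,x11,x12} U145={x6,x7,x9,x11,x12} U234={x7,x10,x11,x12} U235={x7,x10,x11,x12} U245={x7,x10,x11,x12} U345={x7,x10,x11,x12}
  U1234={x7,x11,x12} U1235={x7,x11,x12} U1245={x7,x11,x12} U1345={x7,x11,x12} U2345={x7,x10,x11,x12}
  U12345={x7,x11,x12}
components per intersection:
  U1: {x1} {x6,x7,x9,x11,x12}
  U2: {x2,x7,x11,x12} {x10}
  U3: {x7,x8,x11,x12} {x10}
  U4: {x1} {x3} {x4,x5,x6,x7,x9,x10,x11,x12}
  U5: {x2,x5,x6,x7,x9,x10,x11,x12} {x3}
  U12: {x7,x11,x12}
  U13: {x7,x11,x12}
  U14: {x1} {x6,x7,x9,x11,x12}
  U15: {x6,x7,x9,x11,x12}
  U23: {x7,x11,x12} {x10}
  U24: {x7,x11,x12} {x10}
  U25: {x2,x7,x11,x12} {x10}
  U34: {x7,x11,x12} {x10}
  U35: {x7,x11,x12} {x10}
  U45: {x3} {x5,x6,x7,x9,x10,x11,x12}
  U123: {x7,x11,x12}
  U124: {x7,x11,x12}
  U125: {x7,x11,x12}
  U134: {x7,x11,x12}
  U135: {x7,x11,x12}
  U145: {x6,x7,x9,x11,x12}
  U234: {x7,x11,x12} {x10}
  U235: {x7,x11,x12} {x10}
  U245: {x7,x11,x12} {x10}
  U345: {x7,x11,x12} {x10}
  U1234: {x7,x11,x12}
  U1235: {x7,x11,x12}
  U1245: {x7,x11,x12}
  U1345: {x7,x11,x12}
  U2345: {x7,x11,x12} {x10}
  U12345: {x7,x11,x12}
C dims 11,17,14,6; δ0: rk 8, SNF 1^8; δ1: rk 9, SNF 1^9; δ2: rk 5, SNF 1^5
Ȟ^0: (11−8)−0=3 ⇒ Z^3
Ȟ^1: (17−9)−8=0 ⇒ 0
Ȟ^2: (14−5)−9=0 ⇒ 0

Ȟ^0(U;F) ≅ Z^3,  Ȟ^1(U;F) ≅ 0,  Ȟ^2(U;F) ≅ 0


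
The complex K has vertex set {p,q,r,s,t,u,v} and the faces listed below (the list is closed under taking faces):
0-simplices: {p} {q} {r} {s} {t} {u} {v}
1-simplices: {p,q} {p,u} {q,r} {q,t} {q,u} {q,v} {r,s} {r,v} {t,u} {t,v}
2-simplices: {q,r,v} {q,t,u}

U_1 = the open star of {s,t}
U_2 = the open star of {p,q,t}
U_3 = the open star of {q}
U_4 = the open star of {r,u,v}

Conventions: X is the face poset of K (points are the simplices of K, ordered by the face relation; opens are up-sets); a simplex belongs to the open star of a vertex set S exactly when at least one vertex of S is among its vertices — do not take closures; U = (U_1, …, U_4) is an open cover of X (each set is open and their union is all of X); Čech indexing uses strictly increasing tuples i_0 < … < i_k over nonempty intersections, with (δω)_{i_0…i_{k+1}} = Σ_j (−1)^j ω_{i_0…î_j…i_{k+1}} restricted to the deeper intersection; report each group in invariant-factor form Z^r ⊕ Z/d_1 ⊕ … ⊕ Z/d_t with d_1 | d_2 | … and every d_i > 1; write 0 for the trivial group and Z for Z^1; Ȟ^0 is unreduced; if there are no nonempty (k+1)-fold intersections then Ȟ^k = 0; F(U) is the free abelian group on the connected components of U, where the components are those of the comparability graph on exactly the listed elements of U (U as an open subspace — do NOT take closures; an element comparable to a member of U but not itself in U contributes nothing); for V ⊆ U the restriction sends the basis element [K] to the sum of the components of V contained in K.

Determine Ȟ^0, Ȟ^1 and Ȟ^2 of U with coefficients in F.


Ȟ^0(U;F) ≅ Z,  Ȟ^1(U;F) ≅ Z^2,  Ȟ^2(U;F) ≅ 0

nerve of the cover:
  U1={{s},{t},{q,t},{r,s},{t,u},{t,v},{q,t,u}} U2={{p},{q},{t},{p,q},{p,u},{q,r},{q,t},{q,u},{q,v},{t,u},{t,v},{q,r,v},{q,t,u}} U3={{q},{p,q},{q,r},{q,t},{q,u},{q,v},{q,r,v},{q,t,u}} U4={{r},{u},{v},{p,u},{q,r},{q,u},{q,v},{r,s},{r,v},{t,u},{t,v},{q,r,v},{q,t,u}}
  U12={{t},{q,t},{t,u},{t,v},{q,t,u}} U13={{q,t},{q,t,u}} U14={{r,s},{t,u},{t,v},{q,t,u}} U23={{q},{p,q},{q,r},{q,t},{q,u},{q,v},{q,r,v},{q,t,u}} U24={{p,u},{q,r},{q,u},{q,v},{t,u},{t,v},{q,r,v},{q,t,u}} U34={{q,r},{q,u},{q,v},{q,r,v},{q,t,u}}
  U123={{q,t},{q,t,u}} U124={{t,u},{t,v},{q,t,u}} U134={{q,t,u}} U234={{q,r},{q,u},{q,v},{q,r,v},{q,t,u}}
  U1234={{q,t,u}}
components per intersection:
  U1: {{s},{r,s}} {{t},{q,t},{t,u},{t,v},{q,t,u}}
  U2: {{p},{q},{t},{p,q},{p,u},{q,r},{q,t},{q,u},{q,v},{t,u},{t,v},{q,r,v},{q,t,u}}
  U3: {{q},{p,q},{q,r},{q,t},{q,u},{q,v},{q,r,v},{q,t,u}}
  U4: {{r},{v},{q,r},{q,v},{r,s},{r,v},{t,v},{q,r,v}} {{u},{p,u},{q,u},{t,u},{q,t,u}}
  U12: {{t},{q,t},{t,u},{t,v},{q,t,u}}
  U13: {{q,t},{q,t,u}}
  U14: {{r,s}} {{t,u},{q,t,u}} {{t,v}}
  U23: {{q},{p,q},{q,r},{q,t},{q,u},{q,v},{q,r,v},{q,t,u}}
  U24: {{p,u}} {{q,r},{q,v},{q,r,v}} {{q,u},{t,u},{q,t,u}} {{t,v}}
  U34: {{q,r},{q,v},{q,r,v}} {{q,u},{q,t,u}}
  U123: {{q,t},{q,t,u}}
  U124: {{t,u},{q,t,u}} {{t,v}}
  U134: {{q,t,u}}
  U234: {{q,r},{q,v},{q,r,v}} {{q,u},{q,t,u}}
  U1234: {{q,t,u}}
C dims 6,12,6,1; δ0: rk 5, SNF 1^5; δ1: rk 5, SNF 1^5; δ2: rk 1, SNF 1^1
Ȟ^0 = (6 − 5) − 0 = 1, so Ȟ^0 ≅ Z
Ȟ^1 = (12 − 5) − 5 = 2, so Ȟ^1 ≅ Z^2
Ȟ^2 = (6 − 1) − 5 = 0, so Ȟ^2 ≅ 0


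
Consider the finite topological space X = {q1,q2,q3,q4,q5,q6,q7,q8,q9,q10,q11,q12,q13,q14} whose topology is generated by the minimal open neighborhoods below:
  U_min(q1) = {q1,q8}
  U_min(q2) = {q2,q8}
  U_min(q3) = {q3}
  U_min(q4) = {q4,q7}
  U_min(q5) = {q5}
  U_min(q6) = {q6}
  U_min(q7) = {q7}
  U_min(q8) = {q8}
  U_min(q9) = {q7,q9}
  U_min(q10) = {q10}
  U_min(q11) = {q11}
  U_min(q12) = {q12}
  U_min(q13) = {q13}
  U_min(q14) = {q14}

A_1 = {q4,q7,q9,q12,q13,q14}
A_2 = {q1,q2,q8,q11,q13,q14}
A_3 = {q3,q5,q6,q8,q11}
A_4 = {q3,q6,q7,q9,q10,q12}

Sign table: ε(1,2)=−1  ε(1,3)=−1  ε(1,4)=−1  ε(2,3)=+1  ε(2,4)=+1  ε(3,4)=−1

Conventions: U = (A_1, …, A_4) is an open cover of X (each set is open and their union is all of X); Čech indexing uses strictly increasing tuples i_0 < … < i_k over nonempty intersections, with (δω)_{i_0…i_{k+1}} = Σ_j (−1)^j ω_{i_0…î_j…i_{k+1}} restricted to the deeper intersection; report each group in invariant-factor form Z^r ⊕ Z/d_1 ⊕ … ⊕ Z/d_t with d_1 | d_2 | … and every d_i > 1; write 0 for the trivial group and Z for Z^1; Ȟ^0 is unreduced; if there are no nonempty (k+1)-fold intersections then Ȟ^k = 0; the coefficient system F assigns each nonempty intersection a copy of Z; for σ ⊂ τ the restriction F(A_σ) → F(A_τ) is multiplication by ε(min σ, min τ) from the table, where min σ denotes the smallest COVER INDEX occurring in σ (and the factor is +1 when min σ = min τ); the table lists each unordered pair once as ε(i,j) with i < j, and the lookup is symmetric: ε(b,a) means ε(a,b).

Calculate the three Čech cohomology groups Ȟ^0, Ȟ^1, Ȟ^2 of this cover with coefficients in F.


intersection data:
  A12={q13,q14} A14={q7,q9,q12} A23={q8,q11} A34={q3,q6}
C dims 4,4; δ0: rk 4, SNF 1^3·2
Ȟ^0 = (4 − 4) − 0 = 0, so Ȟ^0 ≅ 0
Ȟ^1 = (4 − 0) − 4 = 0 plus torsion [2], so Ȟ^1 ≅ Z/2
Ȟ^2 = (0 − 0) − 0 = 0, so Ȟ^2 ≅ 0

Ȟ^0 = 0; Ȟ^1 = Z/2; Ȟ^2 = 0


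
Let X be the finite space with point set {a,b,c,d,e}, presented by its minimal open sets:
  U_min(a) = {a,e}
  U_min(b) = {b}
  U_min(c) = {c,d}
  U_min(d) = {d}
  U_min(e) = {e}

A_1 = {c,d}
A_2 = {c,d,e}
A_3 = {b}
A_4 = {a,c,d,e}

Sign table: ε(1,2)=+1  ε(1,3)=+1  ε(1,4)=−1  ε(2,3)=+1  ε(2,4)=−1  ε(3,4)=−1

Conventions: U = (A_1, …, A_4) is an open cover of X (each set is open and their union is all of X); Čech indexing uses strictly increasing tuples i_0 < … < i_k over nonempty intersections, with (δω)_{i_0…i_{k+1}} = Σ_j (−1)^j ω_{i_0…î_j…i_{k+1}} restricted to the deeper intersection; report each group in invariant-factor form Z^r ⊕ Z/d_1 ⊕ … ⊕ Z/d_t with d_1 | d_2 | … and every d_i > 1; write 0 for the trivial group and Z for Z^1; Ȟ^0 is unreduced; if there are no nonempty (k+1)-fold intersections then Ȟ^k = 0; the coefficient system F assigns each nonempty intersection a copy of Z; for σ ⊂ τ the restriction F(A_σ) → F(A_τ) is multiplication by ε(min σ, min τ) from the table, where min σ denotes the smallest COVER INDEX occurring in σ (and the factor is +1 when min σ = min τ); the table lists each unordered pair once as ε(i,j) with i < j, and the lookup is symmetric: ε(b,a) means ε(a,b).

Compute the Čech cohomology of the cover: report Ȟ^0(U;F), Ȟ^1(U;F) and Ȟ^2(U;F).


Ȟ^0 = Z^2,  Ȟ^1 = 0,  Ȟ^2 = 0

intersection data:
  A12={c,d} A14={c,d} A24={c,d,e}
  A124={c,d}
C dims 4,3,1; δ0: rk 2, SNF 1^2; δ1: rk 1, SNF 1^1
Ȟ^0 = (4 − 2) − 0 = 2, so Ȟ^0 ≅ Z^2
Ȟ^1 = (3 − 1) − 2 = 0, so Ȟ^1 ≅ 0
Ȟ^2 = (1 − 0) − 1 = 0, so Ȟ^2 ≅ 0


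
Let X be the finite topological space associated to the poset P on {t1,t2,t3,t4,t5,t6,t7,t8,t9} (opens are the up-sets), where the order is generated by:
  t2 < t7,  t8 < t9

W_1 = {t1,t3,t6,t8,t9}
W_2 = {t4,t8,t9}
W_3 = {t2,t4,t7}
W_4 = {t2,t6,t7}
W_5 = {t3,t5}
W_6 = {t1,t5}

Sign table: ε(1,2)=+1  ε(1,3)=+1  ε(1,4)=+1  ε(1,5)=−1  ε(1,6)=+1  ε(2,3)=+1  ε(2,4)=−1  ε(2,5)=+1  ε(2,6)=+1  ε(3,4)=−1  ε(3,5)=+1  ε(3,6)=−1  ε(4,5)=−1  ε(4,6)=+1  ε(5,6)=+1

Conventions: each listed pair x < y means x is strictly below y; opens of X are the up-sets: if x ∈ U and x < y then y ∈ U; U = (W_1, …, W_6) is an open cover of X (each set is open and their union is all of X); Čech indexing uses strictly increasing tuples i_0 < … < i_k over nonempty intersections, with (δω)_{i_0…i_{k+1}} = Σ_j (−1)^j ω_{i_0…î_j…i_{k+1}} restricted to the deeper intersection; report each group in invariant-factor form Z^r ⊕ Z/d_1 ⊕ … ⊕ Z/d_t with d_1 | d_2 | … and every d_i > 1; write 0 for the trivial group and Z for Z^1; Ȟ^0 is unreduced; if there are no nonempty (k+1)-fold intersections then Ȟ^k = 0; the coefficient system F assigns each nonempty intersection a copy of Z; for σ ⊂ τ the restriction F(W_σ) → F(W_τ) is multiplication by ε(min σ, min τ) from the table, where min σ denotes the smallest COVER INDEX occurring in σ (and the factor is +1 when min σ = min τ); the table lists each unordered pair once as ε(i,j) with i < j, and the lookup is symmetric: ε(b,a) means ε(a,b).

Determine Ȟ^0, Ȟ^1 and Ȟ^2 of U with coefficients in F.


Ȟ^0 = 0, Ȟ^1 = Z ⊕ Z/2, Ȟ^2 = 0

nonempty overlaps:
  W12={t8,t9} W14={t6} W15={t3} W16={t1} W23={t4} W34={t2,t7} W56={t5}
C dims 6,7; δ0: rk 6, SNF 1^5·2
degree 0: 6−6−0 = 0 → Ȟ^0 ≅ 0
degree 1: 7−0−6 = 1 plus torsion [2] → Ȟ^1 ≅ Z ⊕ Z/2
degree 2: 0−0−0 = 0 → Ȟ^2 ≅ 0


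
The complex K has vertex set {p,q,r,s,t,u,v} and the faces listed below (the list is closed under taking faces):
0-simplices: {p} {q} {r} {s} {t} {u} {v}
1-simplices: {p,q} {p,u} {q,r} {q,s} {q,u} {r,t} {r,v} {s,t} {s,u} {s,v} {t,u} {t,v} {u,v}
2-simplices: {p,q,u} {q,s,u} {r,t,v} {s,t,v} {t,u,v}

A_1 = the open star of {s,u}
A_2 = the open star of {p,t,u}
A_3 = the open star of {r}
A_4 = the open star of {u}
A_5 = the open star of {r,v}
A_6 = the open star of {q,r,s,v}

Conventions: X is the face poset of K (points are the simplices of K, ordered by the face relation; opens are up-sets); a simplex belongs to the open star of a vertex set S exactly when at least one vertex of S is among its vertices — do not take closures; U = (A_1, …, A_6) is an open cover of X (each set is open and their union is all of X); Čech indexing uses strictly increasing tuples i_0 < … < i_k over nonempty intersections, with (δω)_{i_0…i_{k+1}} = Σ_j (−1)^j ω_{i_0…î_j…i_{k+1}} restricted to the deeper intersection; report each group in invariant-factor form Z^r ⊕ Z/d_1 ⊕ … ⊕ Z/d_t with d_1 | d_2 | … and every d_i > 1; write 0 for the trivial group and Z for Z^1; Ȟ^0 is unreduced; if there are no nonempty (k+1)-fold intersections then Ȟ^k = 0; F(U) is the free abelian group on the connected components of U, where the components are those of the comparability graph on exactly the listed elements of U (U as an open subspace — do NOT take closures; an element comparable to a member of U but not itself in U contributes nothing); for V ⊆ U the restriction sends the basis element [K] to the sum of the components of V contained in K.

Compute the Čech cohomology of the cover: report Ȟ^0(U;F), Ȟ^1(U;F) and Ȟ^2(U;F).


Ȟ^0(U;F) ≅ Z, Ȟ^1(U;F) ≅ Z, Ȟ^2(U;F) ≅ 0

cover nerve:
  A1={{s},{u},{p,u},{q,s},{q,u},{s,t},{s,u},{s,v},{t,u},{u,v},{p,q,u},{q,s,u},{s,t,v},{t,u,v}} A2={{p},{t},{u},{p,q},{p,u},{q,u},{r,t},{s,t},{s,u},{t,u},{t,v},{u,v},{p,q,u},{q,s,u},{r,t,v},{s,t,v},{t,u,v}} A3={{r},{q,r},{r,t},{r,v},{r,t,v}} A4={{u},{p,u},{q,u},{s,u},{t,u},{u,v},{p,q,u},{q,s,u},{t,u,v}} A5={{r},{v},{q,r},{r,t},{r,v},{s,v},{t,v},{u,v},{r,t,v},{s,t,v},{t,u,v}} A6={{q},{r},{s},{v},{p,q},{q,r},{q,s},{q,u},{r,t},{r,v},{s,t},{s,u},{s,v},{t,v},{u,v},{p,q,u},{q,s,u},{r,t,v},{s,t,v},{t,u,v}}
  A12={{u},{p,u},{q,u},{s,t},{s,u},{t,u},{u,v},{p,q,u},{q,s,u},{s,t,v},{t,u,v}} A14={{u},{p,u},{q,u},{s,u},{t,u},{u,v},{p,q,u},{q,s,u},{t,u,v}} A15={{s,v},{u,v},{s,t,v},{t,u,v}} A16={{s},{q,s},{q,u},{s,t},{s,u},{s,v},{u,v},{p,q,u},{q,s,u},{s,t,v},{t,u,v}} A23={{r,t},{r,t,v}} A24={{u},{p,u},{q,u},{s,u},{t,u},{u,v},{p,q,u},{q,s,u},{t,u,v}} A25={{r,t},{t,v},{u,v},{r,t,v},{s,t,v},{t,u,v}} A26={{p,q},{q,u},{r,t},{s,t},{s,u},{t,v},{u,v},{p,q,u},{q,s,u},{r,t,v},{s,t,v},{t,u,v}} A35={{r},{q,r},{r,t},{r,v},{r,t,v}} A36={{r},{q,r},{r,t},{r,v},{r,t,v}} A45={{u,v},{t,u,v}} A46={{q,u},{s,u},{u,v},{p,q,u},{q,s,u},{t,u,v}} A56={{r},{v},{q,r},{r,t},{r,v},{s,v},{t,v},{u,v},{r,t,v},{s,t,v},{t,u,v}}
  A124={{u},{p,u},{q,u},{s,u},{t,u},{u,v},{p,q,u},{q,s,u},{t,u,v}} A125={{u,v},{s,t,v},{t,u,v}} A126={{q,u},{s,t},{s,u},{u,v},{p,q,u},{q,s,u},{s,t,v},{t,u,v}} A145={{u,v},{t,u,v}} A146={{q,u},{s,u},{u,v},{p,q,u},{q,s,u},{t,u,v}} A156={{s,v},{u,v},{s,t,v},{t,u,v}} A235={{r,t},{r,t,v}} A236={{r,t},{r,t,v}} A245={{u,v},{t,u,v}} A246={{q,u},{s,u},{u,v},{p,q,u},{q,s,u},{t,u,v}} A256={{r,t},{t,v},{u,v},{r,t,v},{s,t,v},{t,u,v}} A356={{r},{q,r},{r,t},{r,v},{r,t,v}} A456={{u,v},{t,u,v}}
  A1245={{u,v},{t,u,v}} A1246={{q,u},{s,u},{u,v},{p,q,u},{q,s,u},{t,u,v}} A1256={{u,v},{s,t,v},{t,u,v}} A1456={{u,v},{t,u,v}} A2356={{r,t},{r,t,v}} A2456={{u,v},{t,u,v}}
  A12456={{u,v},{t,u,v}}
components per intersection:
  A1: {{s},{u},{p,u},{q,s},{q,u},{s,t},{s,u},{s,v},{t,u},{u,v},{p,q,u},{q,s,u},{s,t,v},{t,u,v}}
  A2: {{p},{t},{u},{p,q},{p,u},{q,u},{r,t},{s,t},{s,u},{t,u},{t,v},{u,v},{p,q,u},{q,s,u},{r,t,v},{s,t,v},{t,u,v}}
  A3: {{r},{q,r},{r,t},{r,v},{r,t,v}}
  A4: {{u},{p,u},{q,u},{s,u},{t,u},{u,v},{p,q,u},{q,s,u},{t,u,v}}
  A5: {{r},{v},{q,r},{r,t},{r,v},{s,v},{t,v},{u,v},{r,t,v},{s,t,v},{t,u,v}}
  A6: {{q},{r},{s},{v},{p,q},{q,r},{q,s},{q,u},{r,t},{r,v},{s,t},{s,u},{s,v},{t,v},{u,v},{p,q,u},{q,s,u},{r,t,v},{s,t,v},{t,u,v}}
  A12: {{u},{p,u},{q,u},{s,u},{t,u},{u,v},{p,q,u},{q,s,u},{t,u,v}} {{s,t},{s,t,v}}
  A14: {{u},{p,u},{q,u},{s,u},{t,u},{u,v},{p,q,u},{q,s,u},{t,u,v}}
  A15: {{s,v},{s,t,v}} {{u,v},{t,u,v}}
  A16: {{s},{q,s},{q,u},{s,t},{s,u},{s,v},{p,q,u},{q,s,u},{s,t,v}} {{u,v},{t,u,v}}
  A23: {{r,t},{r,t,v}}
  A24: {{u},{p,u},{q,u},{s,u},{t,u},{u,v},{p,q,u},{q,s,u},{t,u,v}}
  A25: {{r,t},{t,v},{u,v},{r,t,v},{s,t,v},{t,u,v}}
  A26: {{p,q},{q,u},{s,u},{p,q,u},{q,s,u}} {{r,t},{s,t},{t,v},{u,v},{r,t,v},{s,t,v},{t,u,v}}
  A35: {{r},{q,r},{r,t},{r,v},{r,t,v}}
  A36: {{r},{q,r},{r,t},{r,v},{r,t,v}}
  A45: {{u,v},{t,u,v}}
  A46: {{q,u},{s,u},{p,q,u},{q,s,u}} {{u,v},{t,u,v}}
  A56: {{r},{v},{q,r},{r,t},{r,v},{s,v},{t,v},{u,v},{r,t,v},{s,t,v},{t,u,v}}
  A124: {{u},{p,u},{q,u},{s,u},{t,u},{u,v},{p,q,u},{q,s,u},{t,u,v}}
  A125: {{u,v},{t,u,v}} {{s,t,v}}
  A126: {{q,u},{s,u},{p,q,u},{q,s,u}} {{s,t},{s,t,v}} {{u,v},{t,u,v}}
  A145: {{u,v},{t,u,v}}
  A146: {{q,u},{s,u},{p,q,u},{q,s,u}} {{u,v},{t,u,v}}
  A156: {{s,v},{s,t,v}} {{u,v},{t,u,v}}
  A235: {{r,t},{r,t,v}}
  A236: {{r,t},{r,t,v}}
  A245: {{u,v},{t,u,v}}
  A246: {{q,u},{s,u},{p,q,u},{q,s,u}} {{u,v},{t,u,v}}
  A256: {{r,t},{t,v},{u,v},{r,t,v},{s,t,v},{t,u,v}}
  A356: {{r},{q,r},{r,t},{r,v},{r,t,v}}
  A456: {{u,v},{t,u,v}}
  A1245: {{u,v},{t,u,v}}
  A1246: {{q,u},{s,u},{p,q,u},{q,s,u}} {{u,v},{t,u,v}}
  A1256: {{u,v},{t,u,v}} {{s,t,v}}
  A1456: {{u,v},{t,u,v}}
  A2356: {{r,t},{r,t,v}}
  A2456: {{u,v},{t,u,v}}
  A12456: {{u,v},{t,u,v}}
C dims 6,18,19,8; δ0: rk 5, SNF 1^5; δ1: rk 12, SNF 1^12; δ2: rk 7, SNF 1^7
Ȟ^0: (6−5)−0=1 ⇒ Z
Ȟ^1: (18−12)−5=1 ⇒ Z
Ȟ^2: (19−7)−12=0 ⇒ 0


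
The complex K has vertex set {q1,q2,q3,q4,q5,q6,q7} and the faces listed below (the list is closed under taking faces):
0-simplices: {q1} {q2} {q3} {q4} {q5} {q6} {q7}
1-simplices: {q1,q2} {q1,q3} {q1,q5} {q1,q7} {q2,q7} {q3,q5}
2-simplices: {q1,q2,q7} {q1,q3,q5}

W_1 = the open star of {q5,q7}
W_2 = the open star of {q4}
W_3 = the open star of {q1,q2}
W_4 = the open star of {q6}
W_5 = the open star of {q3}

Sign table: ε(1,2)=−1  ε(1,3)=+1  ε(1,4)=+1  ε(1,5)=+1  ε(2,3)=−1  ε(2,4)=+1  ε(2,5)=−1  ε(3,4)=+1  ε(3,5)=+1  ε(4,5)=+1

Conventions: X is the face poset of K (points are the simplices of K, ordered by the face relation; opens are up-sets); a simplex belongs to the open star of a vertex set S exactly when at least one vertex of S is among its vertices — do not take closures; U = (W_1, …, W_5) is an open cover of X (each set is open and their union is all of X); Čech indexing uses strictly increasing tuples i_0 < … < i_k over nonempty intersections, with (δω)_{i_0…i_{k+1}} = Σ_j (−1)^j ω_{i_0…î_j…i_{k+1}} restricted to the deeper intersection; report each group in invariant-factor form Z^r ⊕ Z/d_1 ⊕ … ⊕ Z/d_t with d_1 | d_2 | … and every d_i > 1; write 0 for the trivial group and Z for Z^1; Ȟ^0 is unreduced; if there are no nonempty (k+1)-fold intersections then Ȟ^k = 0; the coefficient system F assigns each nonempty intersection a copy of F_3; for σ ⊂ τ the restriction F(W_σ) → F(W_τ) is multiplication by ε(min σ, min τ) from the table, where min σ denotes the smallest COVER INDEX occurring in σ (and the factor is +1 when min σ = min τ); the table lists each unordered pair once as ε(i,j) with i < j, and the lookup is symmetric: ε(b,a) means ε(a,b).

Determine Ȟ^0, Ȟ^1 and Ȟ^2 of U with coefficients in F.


Ȟ^0 ≅ Z/3 ⊕ Z/3 ⊕ Z/3; Ȟ^1 ≅ 0; Ȟ^2 ≅ 0

nerve of the cover:
  W1={{q5},{q7},{q1,q5},{q1,q7},{q2,q7},{q3,q5},{q1,q2,q7},{q1,q3,q5}} W2={{q4}} W3={{q1},{q2},{q1,q2},{q1,q3},{q1,q5},{q1,q7},{q2,q7},{q1,q2,q7},{q1,q3,q5}} W4={{q6}} W5={{q3},{q1,q3},{q3,q5},{q1,q3,q5}}
  W13={{q1,q5},{q1,q7},{q2,q7},{q1,q2,q7},{q1,q3,q5}} W15={{q3,q5},{q1,q3,q5}} W35={{q1,q3},{q1,q3,q5}}
  W135={{q1,q3,q5}}
C dims 5,3,1; δ0: rk_F3 2; δ1: rk_F3 1
Ȟ^0 = (5 − 2) − 0 = 3, so Ȟ^0 ≅ Z/3 ⊕ Z/3 ⊕ Z/3
Ȟ^1 = (3 − 1) − 2 = 0, so Ȟ^1 ≅ 0
Ȟ^2 = (1 − 0) − 1 = 0, so Ȟ^2 ≅ 0


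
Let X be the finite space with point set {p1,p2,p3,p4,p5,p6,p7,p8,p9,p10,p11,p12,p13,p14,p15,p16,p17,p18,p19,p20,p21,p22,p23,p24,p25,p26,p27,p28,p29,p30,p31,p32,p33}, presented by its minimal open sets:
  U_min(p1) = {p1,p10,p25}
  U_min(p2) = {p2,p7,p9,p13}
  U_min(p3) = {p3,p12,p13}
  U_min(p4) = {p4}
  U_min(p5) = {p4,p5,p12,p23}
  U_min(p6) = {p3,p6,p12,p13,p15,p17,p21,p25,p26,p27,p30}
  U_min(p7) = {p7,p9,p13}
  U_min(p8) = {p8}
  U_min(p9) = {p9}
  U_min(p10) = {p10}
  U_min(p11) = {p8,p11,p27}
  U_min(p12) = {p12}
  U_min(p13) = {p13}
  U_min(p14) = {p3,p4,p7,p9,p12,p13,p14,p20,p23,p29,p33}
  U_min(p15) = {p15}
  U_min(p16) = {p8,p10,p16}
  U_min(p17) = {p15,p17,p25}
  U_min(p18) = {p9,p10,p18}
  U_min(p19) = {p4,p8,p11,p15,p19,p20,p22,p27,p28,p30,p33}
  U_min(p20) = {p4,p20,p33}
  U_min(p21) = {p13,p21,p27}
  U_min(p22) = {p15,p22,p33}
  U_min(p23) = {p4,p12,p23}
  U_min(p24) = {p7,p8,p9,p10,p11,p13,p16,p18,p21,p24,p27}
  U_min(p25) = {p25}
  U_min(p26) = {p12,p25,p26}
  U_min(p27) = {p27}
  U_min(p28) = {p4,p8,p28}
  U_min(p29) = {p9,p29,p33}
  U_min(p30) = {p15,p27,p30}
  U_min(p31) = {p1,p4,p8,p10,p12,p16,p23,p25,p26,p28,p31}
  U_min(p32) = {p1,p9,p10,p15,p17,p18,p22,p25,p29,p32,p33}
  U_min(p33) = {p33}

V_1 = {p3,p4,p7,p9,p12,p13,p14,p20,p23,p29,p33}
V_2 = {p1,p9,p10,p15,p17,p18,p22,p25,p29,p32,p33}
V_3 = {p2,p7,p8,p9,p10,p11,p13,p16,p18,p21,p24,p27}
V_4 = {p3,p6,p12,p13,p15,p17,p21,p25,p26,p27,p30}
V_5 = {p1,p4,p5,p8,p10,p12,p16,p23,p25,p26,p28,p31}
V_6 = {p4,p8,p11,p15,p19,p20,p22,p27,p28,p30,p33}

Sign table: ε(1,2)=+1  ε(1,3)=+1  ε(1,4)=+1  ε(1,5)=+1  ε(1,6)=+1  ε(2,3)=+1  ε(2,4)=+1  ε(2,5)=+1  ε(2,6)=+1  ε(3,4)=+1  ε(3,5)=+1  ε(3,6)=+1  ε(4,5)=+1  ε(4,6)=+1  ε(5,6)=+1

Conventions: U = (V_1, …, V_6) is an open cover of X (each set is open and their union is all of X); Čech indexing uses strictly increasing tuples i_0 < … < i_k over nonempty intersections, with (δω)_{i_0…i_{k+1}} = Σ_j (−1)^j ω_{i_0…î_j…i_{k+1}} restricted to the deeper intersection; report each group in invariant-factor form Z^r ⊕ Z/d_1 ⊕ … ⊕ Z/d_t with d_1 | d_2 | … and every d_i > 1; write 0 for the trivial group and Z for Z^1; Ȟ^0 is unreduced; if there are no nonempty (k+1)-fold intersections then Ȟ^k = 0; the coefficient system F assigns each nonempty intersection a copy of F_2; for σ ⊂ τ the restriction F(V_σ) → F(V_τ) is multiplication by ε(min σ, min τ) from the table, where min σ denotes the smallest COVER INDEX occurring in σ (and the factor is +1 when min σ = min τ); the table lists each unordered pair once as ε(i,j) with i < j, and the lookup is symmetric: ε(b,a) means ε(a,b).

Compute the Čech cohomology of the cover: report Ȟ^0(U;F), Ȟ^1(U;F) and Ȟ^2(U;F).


Ȟ^0(U;F) ≅ Z/2, Ȟ^1(U;F) ≅ Z/2, Ȟ^2(U;F) ≅ Z/2

nerve simplices:
  V12={p9,p29,p33} V13={p7,p9,p13} V14={p3,p12,p13} V15={p4,p12,p23} V16={p4,p20,p33} V23={p9,p10,p18} V24={p15,p17,p25} V25={p1,p10,p25} V26={p15,p22,p33} V34={p13,p21,p27} V35={p8,p10,p16} V36={p8,p11,p27} V45={p12,p25,p26} V46={p15,p27,p30} V56={p4,p8,p28}
  V123={p9} V126={p33} V134={p13} V145={p12} V156={p4} V235={p10} V245={p25} V246={p15} V346={p27} V356={p8}
C dims 6,15,10; δ0: rk_F2 5; δ1: rk_F2 9
degree 0: 6−5−0 = 1 → Ȟ^0 ≅ Z/2
degree 1: 15−9−5 = 1 → Ȟ^1 ≅ Z/2
degree 2: 10−0−9 = 1 → Ȟ^2 ≅ Z/2
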